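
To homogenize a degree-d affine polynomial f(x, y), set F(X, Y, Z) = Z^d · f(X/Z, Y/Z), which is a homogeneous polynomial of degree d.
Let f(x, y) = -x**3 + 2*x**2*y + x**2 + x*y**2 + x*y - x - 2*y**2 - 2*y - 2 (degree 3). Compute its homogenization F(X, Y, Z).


F(X, Y, Z) = -X**3 + 2*X**2*Y + X**2*Z + X*Y**2 + X*Y*Z - X*Z**2 - 2*Y**2*Z - 2*Y*Z**2 - 2*Z**3

deg(f) = 3.
Substitute x = X/Z, y = Y/Z into f, then multiply by Z^3.
  monomial -1·x^3·y^0 ↦ -1·X^3·Y^0·Z^0.
  monomial 2·x^2·y^1 ↦ 2·X^2·Y^1·Z^0.
  monomial 1·x^2·y^0 ↦ 1·X^2·Y^0·Z^1.
  monomial 1·x^1·y^2 ↦ 1·X^1·Y^2·Z^0.
  monomial 1·x^1·y^1 ↦ 1·X^1·Y^1·Z^1.
  monomial -1·x^1·y^0 ↦ -1·X^1·Y^0·Z^2.
  monomial -2·x^0·y^2 ↦ -2·X^0·Y^2·Z^1.
  monomial -2·x^0·y^1 ↦ -2·X^0·Y^1·Z^2.
  monomial -2·x^0·y^0 ↦ -2·X^0·Y^0·Z^3.
Collecting: F(X, Y, Z) = -X**3 + 2*X**2*Y + X**2*Z + X*Y**2 + X*Y*Z - X*Z**2 - 2*Y**2*Z - 2*Y*Z**2 - 2*Z**3.


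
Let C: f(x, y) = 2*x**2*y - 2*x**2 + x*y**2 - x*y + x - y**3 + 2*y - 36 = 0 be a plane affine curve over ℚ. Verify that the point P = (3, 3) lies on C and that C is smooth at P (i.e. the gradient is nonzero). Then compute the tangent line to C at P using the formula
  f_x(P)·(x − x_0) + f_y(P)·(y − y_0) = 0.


Tangent line at P: 31*x + 8*y - 117 = 0.

Step 1: f(3, 3) = 0, so P lies on C.
Step 2: partial derivatives
  f_x(x, y) = 4*x*y - 4*x + y**2 - y + 1, f_y(x, y) = 2*x**2 + 2*x*y - x - 3*y**2 + 2.
  f_x(P) = 31, f_y(P) = 8 (gradient nonzero, so P is smooth).
Step 3: tangent line at P: 31·(x − 3) + 8·(y − 3) = 0.
Expanding: 31*x + 8*y - 117 = 0.


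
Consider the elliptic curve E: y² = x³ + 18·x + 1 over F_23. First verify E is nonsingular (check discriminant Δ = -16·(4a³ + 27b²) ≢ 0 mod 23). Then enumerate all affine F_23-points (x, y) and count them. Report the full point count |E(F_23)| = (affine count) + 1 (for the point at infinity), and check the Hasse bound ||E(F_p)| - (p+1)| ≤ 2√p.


Affine points = {(0, 1), (0, 22), (3, 6), (3, 17), (5, 3), (5, 20), (6, 7), (6, 16), (8, 6), (8, 17), (9, 8), (9, 15), (10, 10), (10, 13), (11, 9), (11, 14), (12, 6), (12, 17), (15, 9), (15, 14), (18, 4), (18, 19), (19, 7), (19, 16), (20, 9), (20, 14), (21, 7), (21, 16)}; affine count = 28; |E(F_23)| = 29.

Discriminant check: Δ ∝ 4a³ + 27b² = 4·18³ + 27·1² = 4·5832 + 27·1 ≡ 10 (mod 23). Nonzero ⇒ E is nonsingular.
For each x ∈ F_23, compute rhs = x³ + 18·x + 1 mod 23, then count y ∈ F_23 with y² ≡ rhs.
  x = 0: rhs = 1, matching y values: 1, 22 (2 points).
  x = 1: rhs = 20, matching y values: none (0 points).
  x = 2: rhs = 22, matching y values: none (0 points).
  x = 3: rhs = 13, matching y values: 6, 17 (2 points).
  x = 4: rhs = 22, matching y values: none (0 points).
  x = 5: rhs = 9, matching y values: 3, 20 (2 points).
  x = 6: rhs = 3, matching y values: 7, 16 (2 points).
  x = 7: rhs = 10, matching y values: none (0 points).
  x = 8: rhs = 13, matching y values: 6, 17 (2 points).
  x = 9: rhs = 18, matching y values: 8, 15 (2 points).
  x = 10: rhs = 8, matching y values: 10, 13 (2 points).
  x = 11: rhs = 12, matching y values: 9, 14 (2 points).
  x = 12: rhs = 13, matching y values: 6, 17 (2 points).
  x = 13: rhs = 17, matching y values: none (0 points).
  x = 14: rhs = 7, matching y values: none (0 points).
  x = 15: rhs = 12, matching y values: 9, 14 (2 points).
  x = 16: rhs = 15, matching y values: none (0 points).
  x = 17: rhs = 22, matching y values: none (0 points).
  x = 18: rhs = 16, matching y values: 4, 19 (2 points).
  x = 19: rhs = 3, matching y values: 7, 16 (2 points).
  x = 20: rhs = 12, matching y values: 9, 14 (2 points).
  x = 21: rhs = 3, matching y values: 7, 16 (2 points).
  x = 22: rhs = 5, matching y values: none (0 points).
Total affine count: 28.
Full point count |E(F_23)| = 28 + 1 = 29.
Hasse bound: |29 − (23+1)| = |5| = 5 ≤ 2√23 ≈ 9.5917 ✓.


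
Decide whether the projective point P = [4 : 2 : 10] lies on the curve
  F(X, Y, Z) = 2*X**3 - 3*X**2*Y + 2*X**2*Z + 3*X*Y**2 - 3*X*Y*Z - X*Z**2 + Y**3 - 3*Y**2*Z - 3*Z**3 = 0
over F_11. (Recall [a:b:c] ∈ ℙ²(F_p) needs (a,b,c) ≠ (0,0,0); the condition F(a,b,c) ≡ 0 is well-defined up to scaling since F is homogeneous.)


F(4,2,10) ≡ 3 (mod 11); P is NOT on the curve.

Evaluate F(4, 2, 10) term-by-term (mod 11).
  2*X**3 ↦ 2·64·1·1 = 128
  -3*X**2*Y ↦ -3·16·2·1 = -96
  2*X**2*Z ↦ 2·16·1·10 = 320
  3*X*Y**2 ↦ 3·4·4·1 = 48
  -3*X*Y*Z ↦ -3·4·2·10 = -240
  -X*Z**2 ↦ -1·4·1·100 = -400
  Y**3 ↦ 1·1·8·1 = 8
  -3*Y**2*Z ↦ -3·1·4·10 = -120
  -3*Z**3 ↦ -3·1·1·1000 = -3000
Sum: F(4, 2, 10) = (128) + (-96) + (320) + (48) + (-240) + (-400) + (8) + (-120) + (-3000) = -3352.
Reducing mod 11: -3352 ≡ 3 (mod 11).
Since F(a, b, c) ≡ 3 ≠ 0 (mod 11), P does NOT lie on the curve.


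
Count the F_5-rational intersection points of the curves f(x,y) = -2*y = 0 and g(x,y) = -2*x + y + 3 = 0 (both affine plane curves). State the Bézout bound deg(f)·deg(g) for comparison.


Common zeros: {(4, 0)}; count = 1; Bézout bound = 1.

deg(f) = 1, deg(g) = 1, so Bézout bound = 1.
Scan x ∈ F_5. For each x, list the y ∈ F_5 with f(x, y) ≡ 0 and those with g(x, y) ≡ 0 (mod 5); the common zeros in that column are the intersection.
  x = 0: f ≡ 0 at y ∈ {0}; g ≡ 0 at y ∈ {2}; common: ∅.
  x = 1: f ≡ 0 at y ∈ {0}; g ≡ 0 at y ∈ {4}; common: ∅.
  x = 2: f ≡ 0 at y ∈ {0}; g ≡ 0 at y ∈ {1}; common: ∅.
  x = 3: f ≡ 0 at y ∈ {0}; g ≡ 0 at y ∈ {3}; common: ∅.
  x = 4: f ≡ 0 at y ∈ {0}; g ≡ 0 at y ∈ {0}; common: {0}.
Collecting: common zeros = {(4, 0)}, so the count is 1.
Comparison with the Bézout bound: 1 ≤ 1 = deg(f)·deg(g), as expected for curves with no common component (the bound is attained).


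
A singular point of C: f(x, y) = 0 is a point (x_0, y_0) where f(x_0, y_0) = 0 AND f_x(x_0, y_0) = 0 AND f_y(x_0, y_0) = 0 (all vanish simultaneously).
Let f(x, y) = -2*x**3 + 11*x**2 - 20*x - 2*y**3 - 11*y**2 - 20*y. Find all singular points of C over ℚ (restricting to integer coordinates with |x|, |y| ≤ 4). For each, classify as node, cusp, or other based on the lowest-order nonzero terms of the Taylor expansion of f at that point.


Singular points: {(2, -2)}; classification: node.

Compute partial derivatives:
  f_x = -6*x**2 + 22*x - 20.
  f_y = -6*y**2 - 22*y - 20.
Scan x_0 ∈ {−4, ..., 4}. For each x_0, f_y(x_0, y) is a polynomial in y; find its integer roots y ∈ {−4, ..., 4}, then test f_x and f at those candidates.
  x = -4: f_y(-4, y) = -6*y**2 - 22*y - 20; vanishes at y ∈ {-2}. (-4, -2): f_x = -204 ≠ 0.
  x = -3: f_y(-3, y) = -6*y**2 - 22*y - 20; vanishes at y ∈ {-2}. (-3, -2): f_x = -140 ≠ 0.
  x = -2: f_y(-2, y) = -6*y**2 - 22*y - 20; vanishes at y ∈ {-2}. (-2, -2): f_x = -88 ≠ 0.
  x = -1: f_y(-1, y) = -6*y**2 - 22*y - 20; vanishes at y ∈ {-2}. (-1, -2): f_x = -48 ≠ 0.
  x = 0: f_y(0, y) = -6*y**2 - 22*y - 20; vanishes at y ∈ {-2}. (0, -2): f_x = -20 ≠ 0.
  x = 1: f_y(1, y) = -6*y**2 - 22*y - 20; vanishes at y ∈ {-2}. (1, -2): f_x = -4 ≠ 0.
  x = 2: f_y(2, y) = -6*y**2 - 22*y - 20; vanishes at y ∈ {-2}. (2, -2): f_x = 0, f = 0 — SINGULAR.
  x = 3: f_y(3, y) = -6*y**2 - 22*y - 20; vanishes at y ∈ {-2}. (3, -2): f_x = -8 ≠ 0.
  x = 4: f_y(4, y) = -6*y**2 - 22*y - 20; vanishes at y ∈ {-2}. (4, -2): f_x = -28 ≠ 0.
Only singular point on the grid: (2, -2).
Classify: substitute x = 2 + u, y = -2 + v and expand: f = -2*u**3 - u**2 - 2*v**3 + v**2.
No constant or linear terms (consistent with a singular point). Quadratic part: -u**2 + v**2. Cubic part: -2*u**3 - 2*v**3.
The quadratic part v**2 - u**2 = (v − u)(v + u) splits into two distinct linear factors, so there are two distinct tangent lines y − -2 = ±(x − 2) — this is a node (ordinary double point).
Classification: node.


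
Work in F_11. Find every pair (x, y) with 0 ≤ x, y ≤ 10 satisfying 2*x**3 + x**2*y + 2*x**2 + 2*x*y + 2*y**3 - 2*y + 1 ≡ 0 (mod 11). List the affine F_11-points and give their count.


Affine F_11-points: {(0, 4), (0, 9), (2, 1), (3, 1), (3, 4), (3, 6), (4, 7), (5, 4), (8, 3), (8, 5), (9, 8), (10, 1), (10, 2), (10, 8)}; count = 14.

For each of the 121 pairs (x, y) ∈ F_11², evaluate f(x, y) mod 11. Record the zeros.
  x = 0: [0↦1, 1↦1, 2↦2, 3↦5, 4↦0, 5↦10, 6↦3, 7↦2, 8↦8, 9↦0, 10↦1]  zeros at y ∈ {4, 9}
  x = 1: [0↦5, 1↦8, 2↦1, 3↦7, 4↦5, 5↦7, 6↦3, 7↦5, 8↦3, 9↦9, 10↦2]  zeros at y ∈ ∅
  x = 2: [0↦3, 1↦0, 2↦9, 3↦9, 4↦1, 5↦8, 6↦9, 7↦5, 8↦8, 9↦8, 10↦6]  zeros at y ∈ {1}
  x = 3: [0↦7, 1↦0, 2↦5, 3↦1, 4↦0, 5↦3, 6↦0, 7↦3, 8↦2, 9↦9, 10↦3]  zeros at y ∈ {1, 4, 6}
  x = 4: [0↦7, 1↦9, 2↦1, 3↦6, 4↦3, 5↦4, 6↦10, 7↦0, 8↦8, 9↦2, 10↦5]  zeros at y ∈ {7}
  x = 5: [0↦4, 1↦6, 2↦9, 3↦3, 4↦0, 5↦1, 6↦7, 7↦8, 8↦5, 9↦10, 10↦2]  zeros at y ∈ {4}
  x = 6: [0↦10, 1↦3, 2↦8, 3↦4, 4↦3, 5↦6, 6↦3, 7↦6, 8↦5, 9↦1, 10↦6]  zeros at y ∈ ∅
  x = 7: [0↦4, 1↦1, 2↦10, 3↦10, 4↦2, 5↦9, 6↦10, 7↦6, 8↦9, 9↦9, 10↦7]  zeros at y ∈ ∅
  x = 8: [0↦9, 1↦1, 2↦5, 3↦0, 4↦9, 5↦0, 6↦7, 7↦9, 8↦7, 9↦2, 10↦6]  zeros at y ∈ {3, 5}
  x = 9: [0↦4, 1↦4, 2↦5, 3↦8, 4↦3, 5↦2, 6↦6, 7↦5, 8↦0, 9↦3, 10↦4]  zeros at y ∈ {8}
  x = 10: [0↦1, 1↦0, 2↦0, 3↦2, 4↦7, 5↦5, 6↦8, 7↦6, 8↦0, 9↦2, 10↦2]  zeros at y ∈ {1, 2, 8}
Collecting zeros: affine points = {(0, 4), (0, 9), (2, 1), (3, 1), (3, 4), (3, 6), (4, 7), (5, 4), (8, 3), (8, 5), (9, 8), (10, 1), (10, 2), (10, 8)}.
Total count |C(F_11)_aff| = 14.


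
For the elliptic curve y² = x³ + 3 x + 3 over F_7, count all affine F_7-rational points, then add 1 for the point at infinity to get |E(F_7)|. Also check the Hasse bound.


Affine points = {(1, 0), (3, 2), (3, 5), (4, 3), (4, 4)}; affine count = 5; |E(F_7)| = 6.

Discriminant check: Δ ∝ 4a³ + 27b² = 4·3³ + 27·3² = 4·27 + 27·9 ≡ 1 (mod 7). Nonzero ⇒ E is nonsingular.
For each x ∈ F_7, compute rhs = x³ + 3·x + 3 mod 7, then count y ∈ F_7 with y² ≡ rhs.
  x = 0: rhs = 3, matching y values: none (0 points).
  x = 1: rhs = 0, matching y values: 0 (1 points).
  x = 2: rhs = 3, matching y values: none (0 points).
  x = 3: rhs = 4, matching y values: 2, 5 (2 points).
  x = 4: rhs = 2, matching y values: 3, 4 (2 points).
  x = 5: rhs = 3, matching y values: none (0 points).
  x = 6: rhs = 6, matching y values: none (0 points).
Total affine count: 5.
Full point count |E(F_7)| = 5 + 1 = 6.
Hasse bound: |6 − (7+1)| = |-2| = 2 ≤ 2√7 ≈ 5.2915 ✓.


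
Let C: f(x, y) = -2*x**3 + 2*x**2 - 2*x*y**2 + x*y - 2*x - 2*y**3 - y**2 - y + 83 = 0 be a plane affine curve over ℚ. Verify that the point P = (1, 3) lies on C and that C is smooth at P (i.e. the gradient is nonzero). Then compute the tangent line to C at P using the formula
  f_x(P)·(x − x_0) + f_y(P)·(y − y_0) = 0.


Tangent line at P: -19*x - 72*y + 235 = 0.

Step 1: f(1, 3) = 0, so P lies on C.
Step 2: partial derivatives
  f_x(x, y) = -6*x**2 + 4*x - 2*y**2 + y - 2, f_y(x, y) = -4*x*y + x - 6*y**2 - 2*y - 1.
  f_x(P) = -19, f_y(P) = -72 (gradient nonzero, so P is smooth).
Step 3: tangent line at P: -19·(x − 1) + -72·(y − 3) = 0.
Expanding: -19*x - 72*y + 235 = 0.


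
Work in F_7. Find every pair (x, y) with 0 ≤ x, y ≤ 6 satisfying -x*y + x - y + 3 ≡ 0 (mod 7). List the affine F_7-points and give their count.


Affine F_7-points: {(0, 3), (1, 2), (2, 4), (3, 5), (4, 0), (5, 6)}; count = 6.

For each of the 49 pairs (x, y) ∈ F_7², evaluate f(x, y) mod 7. Record the zeros.
  x = 0: [0↦3, 1↦2, 2↦1, 3↦0, 4↦6, 5↦5, 6↦4]  zeros at y ∈ {3}
  x = 1: [0↦4, 1↦2, 2↦0, 3↦5, 4↦3, 5↦1, 6↦6]  zeros at y ∈ {2}
  x = 2: [0↦5, 1↦2, 2↦6, 3↦3, 4↦0, 5↦4, 6↦1]  zeros at y ∈ {4}
  x = 3: [0↦6, 1↦2, 2↦5, 3↦1, 4↦4, 5↦0, 6↦3]  zeros at y ∈ {5}
  x = 4: [0↦0, 1↦2, 2↦4, 3↦6, 4↦1, 5↦3, 6↦5]  zeros at y ∈ {0}
  x = 5: [0↦1, 1↦2, 2↦3, 3↦4, 4↦5, 5↦6, 6↦0]  zeros at y ∈ {6}
  x = 6: [0↦2, 1↦2, 2↦2, 3↦2, 4↦2, 5↦2, 6↦2]  zeros at y ∈ ∅
Collecting zeros: affine points = {(0, 3), (1, 2), (2, 4), (3, 5), (4, 0), (5, 6)}.
Total count |C(F_7)_aff| = 6.


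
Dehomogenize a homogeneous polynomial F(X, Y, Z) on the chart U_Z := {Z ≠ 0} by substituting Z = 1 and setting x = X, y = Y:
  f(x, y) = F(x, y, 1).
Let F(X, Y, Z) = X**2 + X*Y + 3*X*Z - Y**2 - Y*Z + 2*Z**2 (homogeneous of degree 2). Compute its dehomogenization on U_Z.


f(x, y) = x**2 + x*y + 3*x - y**2 - y + 2

On U_Z we set Z = 1. Each monomial c·X^i·Y^j·Z^k in F becomes c·x^i·y^j·1^k = c·x^i·y^j.
Substituting Z = 1: F(X, Y, 1) = x**2 + x*y + 3*x - y**2 - y + 2.
Note: deg(f) ≤ deg(F) = 2; strict inequality happens when F is divisible by Z (lost terms).


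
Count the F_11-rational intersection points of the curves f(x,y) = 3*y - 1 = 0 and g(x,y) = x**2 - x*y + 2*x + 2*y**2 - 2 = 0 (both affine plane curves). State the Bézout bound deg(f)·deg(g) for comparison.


Common zeros: {(3, 4), (10, 4)}; count = 2; Bézout bound = 2.

deg(f) = 1, deg(g) = 2, so Bézout bound = 2.
Scan x ∈ F_11. For each x, list the y ∈ F_11 with f(x, y) ≡ 0 and those with g(x, y) ≡ 0 (mod 11); the common zeros in that column are the intersection.
  x = 0: f ≡ 0 at y ∈ {4}; g ≡ 0 at y ∈ {1, 10}; common: ∅.
  x = 1: f ≡ 0 at y ∈ {4}; g ≡ 0 at y ∈ {8, 9}; common: ∅.
  x = 2: f ≡ 0 at y ∈ {4}; g ≡ 0 at y ∈ {6}; common: ∅.
  x = 3: f ≡ 0 at y ∈ {4}; g ≡ 0 at y ∈ {3, 4}; common: {4}.
  x = 4: f ≡ 0 at y ∈ {4}; g ≡ 0 at y ∈ {0, 2}; common: ∅.
  x = 5: f ≡ 0 at y ∈ {4}; g ≡ 0 at y ∈ {0, 8}; common: ∅.
  x = 6: f ≡ 0 at y ∈ {4}; g ≡ 0 at y ∈ {5, 9}; common: ∅.
  x = 7: f ≡ 0 at y ∈ {4}; g ≡ 0 at y ∈ {2, 7}; common: ∅.
  x = 8: f ≡ 0 at y ∈ {4}; g ≡ 0 at y ∈ {5, 10}; common: ∅.
  x = 9: f ≡ 0 at y ∈ {4}; g ≡ 0 at y ∈ {3, 7}; common: ∅.
  x = 10: f ≡ 0 at y ∈ {4}; g ≡ 0 at y ∈ {1, 4}; common: {4}.
Collecting: common zeros = {(3, 4), (10, 4)}, so the count is 2.
Comparison with the Bézout bound: 2 ≤ 2 = deg(f)·deg(g), as expected for curves with no common component (the bound is attained).


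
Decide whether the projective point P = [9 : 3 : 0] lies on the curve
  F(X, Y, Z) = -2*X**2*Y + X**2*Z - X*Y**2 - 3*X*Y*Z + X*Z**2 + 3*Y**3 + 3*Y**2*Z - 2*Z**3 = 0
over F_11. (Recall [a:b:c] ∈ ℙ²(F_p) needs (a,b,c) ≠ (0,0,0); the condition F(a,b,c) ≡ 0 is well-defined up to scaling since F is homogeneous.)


F(9,3,0) ≡ 9 (mod 11); P is NOT on the curve.

Evaluate F(9, 3, 0) term-by-term (mod 11).
  -2*X**2*Y ↦ -2·81·3·1 = -486
  X**2*Z ↦ 1·81·1·0 = 0
  -X*Y**2 ↦ -1·9·9·1 = -81
  -3*X*Y*Z ↦ -3·9·3·0 = 0
  X*Z**2 ↦ 1·9·1·0 = 0
  3*Y**3 ↦ 3·1·27·1 = 81
  3*Y**2*Z ↦ 3·1·9·0 = 0
  -2*Z**3 ↦ -2·1·1·0 = 0
Sum: F(9, 3, 0) = (-486) + (0) + (-81) + (0) + (0) + (81) + (0) + (0) = -486.
Reducing mod 11: -486 ≡ 9 (mod 11).
Since F(a, b, c) ≡ 9 ≠ 0 (mod 11), P does NOT lie on the curve.


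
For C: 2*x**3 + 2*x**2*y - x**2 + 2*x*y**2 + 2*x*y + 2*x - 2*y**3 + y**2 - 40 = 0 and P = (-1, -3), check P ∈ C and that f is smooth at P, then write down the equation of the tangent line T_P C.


Tangent line at P: 34*x - 48*y - 110 = 0.

Step 1: f(-1, -3) = 0, so P lies on C.
Step 2: partial derivatives
  f_x(x, y) = 6*x**2 + 4*x*y - 2*x + 2*y**2 + 2*y + 2, f_y(x, y) = 2*x**2 + 4*x*y + 2*x - 6*y**2 + 2*y.
  f_x(P) = 34, f_y(P) = -48 (gradient nonzero, so P is smooth).
Step 3: tangent line at P: 34·(x − -1) + -48·(y − -3) = 0.
Expanding: 34*x - 48*y - 110 = 0.


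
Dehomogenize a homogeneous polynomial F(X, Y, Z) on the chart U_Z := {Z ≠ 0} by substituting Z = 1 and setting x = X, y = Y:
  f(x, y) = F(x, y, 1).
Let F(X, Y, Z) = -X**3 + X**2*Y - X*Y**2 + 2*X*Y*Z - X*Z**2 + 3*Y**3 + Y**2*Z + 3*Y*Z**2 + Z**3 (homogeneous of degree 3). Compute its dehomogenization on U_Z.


f(x, y) = -x**3 + x**2*y - x*y**2 + 2*x*y - x + 3*y**3 + y**2 + 3*y + 1

On U_Z we set Z = 1. Each monomial c·X^i·Y^j·Z^k in F becomes c·x^i·y^j·1^k = c·x^i·y^j.
Substituting Z = 1: F(X, Y, 1) = -x**3 + x**2*y - x*y**2 + 2*x*y - x + 3*y**3 + y**2 + 3*y + 1.
Note: deg(f) ≤ deg(F) = 3; strict inequality happens when F is divisible by Z (lost terms).


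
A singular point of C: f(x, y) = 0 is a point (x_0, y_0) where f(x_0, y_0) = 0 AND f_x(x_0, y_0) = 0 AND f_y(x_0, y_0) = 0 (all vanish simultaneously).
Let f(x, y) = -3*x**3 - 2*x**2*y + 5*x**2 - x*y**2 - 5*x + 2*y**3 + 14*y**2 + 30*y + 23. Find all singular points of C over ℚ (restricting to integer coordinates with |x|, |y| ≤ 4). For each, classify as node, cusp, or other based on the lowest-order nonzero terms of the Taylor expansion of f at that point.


Singular points: {(1, -2)}; classification: cusp.

Compute partial derivatives:
  f_x = -9*x**2 - 4*x*y + 10*x - y**2 - 5.
  f_y = -2*x**2 - 2*x*y + 6*y**2 + 28*y + 30.
Scan x_0 ∈ {−4, ..., 4}. For each x_0, f_y(x_0, y) is a polynomial in y; find its integer roots y ∈ {−4, ..., 4}, then test f_x and f at those candidates.
  x = -4: f_y(-4, y) = 6*y**2 + 36*y - 2; no integer root y with |y| ≤ 4.
  x = -3: f_y(-3, y) = 6*y**2 + 34*y + 12; no integer root y with |y| ≤ 4.
  x = -2: f_y(-2, y) = 6*y**2 + 32*y + 22; no integer root y with |y| ≤ 4.
  x = -1: f_y(-1, y) = 6*y**2 + 30*y + 28; no integer root y with |y| ≤ 4.
  x = 0: f_y(0, y) = 6*y**2 + 28*y + 30; vanishes at y ∈ {-3}. (0, -3): f_x = -14 ≠ 0.
  x = 1: f_y(1, y) = 6*y**2 + 26*y + 28; vanishes at y ∈ {-2}. (1, -2): f_x = 0, f = 0 — SINGULAR.
  x = 2: f_y(2, y) = 6*y**2 + 24*y + 22; no integer root y with |y| ≤ 4.
  x = 3: f_y(3, y) = 6*y**2 + 22*y + 12; vanishes at y ∈ {-3}. (3, -3): f_x = -29 ≠ 0.
  x = 4: f_y(4, y) = 6*y**2 + 20*y - 2; no integer root y with |y| ≤ 4.
Only singular point on the grid: (1, -2).
Classify: substitute x = 1 + u, y = -2 + v and expand: f = -3*u**3 - 2*u**2*v - u*v**2 + 2*v**3 + v**2.
No constant or linear terms (consistent with a singular point). Quadratic part: v**2. Cubic part: -3*u**3 - 2*u**2*v - u*v**2 + 2*v**3.
The quadratic part v**2 is a perfect square, so there is a single (double) tangent line v = 0, i.e. y = -2. Restricting the cubic part to that line (v = 0) leaves -3*u**3 ≠ 0, so f is not divisible by v and the branch is v² ≈ 3*u**3 to lowest order — this is a cusp.
Classification: cusp.


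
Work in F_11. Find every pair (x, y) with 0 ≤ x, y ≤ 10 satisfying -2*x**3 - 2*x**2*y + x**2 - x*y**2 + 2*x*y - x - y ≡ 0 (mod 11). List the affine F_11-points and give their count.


Affine F_11-points: {(0, 0), (1, 4), (1, 6), (2, 4), (2, 10), (3, 7), (4, 5), (4, 8), (8, 0), (8, 1), (9, 0), (9, 1), (10, 1), (10, 4)}; count = 14.

For each of the 121 pairs (x, y) ∈ F_11², evaluate f(x, y) mod 11. Record the zeros.
  x = 0: [0↦0, 1↦10, 2↦9, 3↦8, 4↦7, 5↦6, 6↦5, 7↦4, 8↦3, 9↦2, 10↦1]  zeros at y ∈ {0}
  x = 1: [0↦9, 1↦7, 2↦3, 3↦8, 4↦0, 5↦1, 6↦0, 7↦8, 8↦3, 9↦7, 10↦9]  zeros at y ∈ {4, 6}
  x = 2: [0↦8, 1↦1, 2↦1, 3↦8, 4↦0, 5↦10, 6↦5, 7↦7, 8↦5, 9↦10, 10↦0]  zeros at y ∈ {4, 10}
  x = 3: [0↦7, 1↦2, 2↦2, 3↦7, 4↦6, 5↦10, 6↦8, 7↦0, 8↦8, 9↦10, 10↦6]  zeros at y ∈ {7}
  x = 4: [0↦5, 1↦9, 2↦5, 3↦4, 4↦6, 5↦0, 6↦8, 7↦8, 8↦0, 9↦6, 10↦4]  zeros at y ∈ {5, 8}
  x = 5: [0↦1, 1↦10, 2↦9, 3↦9, 4↦10, 5↦1, 6↦4, 7↦8, 8↦2, 9↦8, 10↦4]  zeros at y ∈ ∅
  x = 6: [0↦5, 1↦4, 2↦2, 3↦10, 4↦6, 5↦1, 6↦6, 7↦10, 8↦2, 9↦4, 10↦5]  zeros at y ∈ ∅
  x = 7: [0↦5, 1↦1, 2↦5, 3↦6, 4↦4, 5↦10, 6↦2, 7↦2, 8↦10, 9↦4, 10↦6]  zeros at y ∈ ∅
  x = 8: [0↦0, 1↦0, 2↦6, 3↦7, 4↦3, 5↦5, 6↦2, 7↦5, 8↦3, 9↦7, 10↦6]  zeros at y ∈ {0, 1}
  x = 9: [0↦0, 1↦0, 2↦4, 3↦1, 4↦2, 5↦7, 6↦5, 7↦7, 8↦2, 9↦1, 10↦4]  zeros at y ∈ {0, 1}
  x = 10: [0↦4, 1↦0, 2↦9, 3↦9, 4↦0, 5↦4, 6↦10, 7↦7, 8↦6, 9↦7, 10↦10]  zeros at y ∈ {1, 4}
Collecting zeros: affine points = {(0, 0), (1, 4), (1, 6), (2, 4), (2, 10), (3, 7), (4, 5), (4, 8), (8, 0), (8, 1), (9, 0), (9, 1), (10, 1), (10, 4)}.
Total count |C(F_11)_aff| = 14.


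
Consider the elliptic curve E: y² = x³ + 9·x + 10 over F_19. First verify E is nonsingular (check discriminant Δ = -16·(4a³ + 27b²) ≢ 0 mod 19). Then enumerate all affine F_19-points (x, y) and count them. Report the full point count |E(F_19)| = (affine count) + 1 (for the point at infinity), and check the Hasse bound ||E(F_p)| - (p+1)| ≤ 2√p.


Affine points = {(1, 1), (1, 18), (2, 6), (2, 13), (3, 8), (3, 11), (5, 3), (5, 16), (7, 6), (7, 13), (8, 9), (8, 10), (10, 6), (10, 13), (13, 5), (13, 14), (14, 7), (14, 12), (15, 9), (15, 10), (18, 0)}; affine count = 21; |E(F_19)| = 22.

Discriminant check: Δ ∝ 4a³ + 27b² = 4·9³ + 27·10² = 4·729 + 27·100 ≡ 11 (mod 19). Nonzero ⇒ E is nonsingular.
For each x ∈ F_19, compute rhs = x³ + 9·x + 10 mod 19, then count y ∈ F_19 with y² ≡ rhs.
  x = 0: rhs = 10, matching y values: none (0 points).
  x = 1: rhs = 1, matching y values: 1, 18 (2 points).
  x = 2: rhs = 17, matching y values: 6, 13 (2 points).
  x = 3: rhs = 7, matching y values: 8, 11 (2 points).
  x = 4: rhs = 15, matching y values: none (0 points).
  x = 5: rhs = 9, matching y values: 3, 16 (2 points).
  x = 6: rhs = 14, matching y values: none (0 points).
  x = 7: rhs = 17, matching y values: 6, 13 (2 points).
  x = 8: rhs = 5, matching y values: 9, 10 (2 points).
  x = 9: rhs = 3, matching y values: none (0 points).
  x = 10: rhs = 17, matching y values: 6, 13 (2 points).
  x = 11: rhs = 15, matching y values: none (0 points).
  x = 12: rhs = 3, matching y values: none (0 points).
  x = 13: rhs = 6, matching y values: 5, 14 (2 points).
  x = 14: rhs = 11, matching y values: 7, 12 (2 points).
  x = 15: rhs = 5, matching y values: 9, 10 (2 points).
  x = 16: rhs = 13, matching y values: none (0 points).
  x = 17: rhs = 3, matching y values: none (0 points).
  x = 18: rhs = 0, matching y values: 0 (1 points).
Total affine count: 21.
Full point count |E(F_19)| = 21 + 1 = 22.
Hasse bound: |22 − (19+1)| = |2| = 2 ≤ 2√19 ≈ 8.7178 ✓.


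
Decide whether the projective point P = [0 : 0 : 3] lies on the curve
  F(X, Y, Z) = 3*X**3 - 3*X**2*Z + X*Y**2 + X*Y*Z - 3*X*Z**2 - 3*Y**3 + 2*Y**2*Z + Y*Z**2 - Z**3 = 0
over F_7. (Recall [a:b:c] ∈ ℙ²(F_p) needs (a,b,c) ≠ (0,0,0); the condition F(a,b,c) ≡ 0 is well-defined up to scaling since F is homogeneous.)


F(0,0,3) ≡ 1 (mod 7); P is NOT on the curve.

Evaluate F(0, 0, 3) term-by-term (mod 7).
  3*X**3 ↦ 3·0·1·1 = 0
  -3*X**2*Z ↦ -3·0·1·3 = 0
  X*Y**2 ↦ 1·0·0·1 = 0
  X*Y*Z ↦ 1·0·0·3 = 0
  -3*X*Z**2 ↦ -3·0·1·9 = 0
  -3*Y**3 ↦ -3·1·0·1 = 0
  2*Y**2*Z ↦ 2·1·0·3 = 0
  Y*Z**2 ↦ 1·1·0·9 = 0
  -Z**3 ↦ -1·1·1·27 = -27
Sum: F(0, 0, 3) = (0) + (0) + (0) + (0) + (0) + (0) + (0) + (0) + (-27) = -27.
Reducing mod 7: -27 ≡ 1 (mod 7).
Since F(a, b, c) ≡ 1 ≠ 0 (mod 7), P does NOT lie on the curve.


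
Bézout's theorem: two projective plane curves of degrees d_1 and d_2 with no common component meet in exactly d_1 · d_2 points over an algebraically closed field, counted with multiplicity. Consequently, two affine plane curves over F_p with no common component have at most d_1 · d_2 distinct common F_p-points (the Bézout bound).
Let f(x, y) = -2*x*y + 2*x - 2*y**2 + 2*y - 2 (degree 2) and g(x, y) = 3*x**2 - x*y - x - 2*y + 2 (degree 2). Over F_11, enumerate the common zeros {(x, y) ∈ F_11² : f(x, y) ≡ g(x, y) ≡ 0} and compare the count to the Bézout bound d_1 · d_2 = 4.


Common zeros: {(2, 3), (7, 6)}; count = 2; Bézout bound = 4.

deg(f) = 2, deg(g) = 2, so Bézout bound = 4.
Scan x ∈ F_11. For each x, list the y ∈ F_11 with f(x, y) ≡ 0 and those with g(x, y) ≡ 0 (mod 11); the common zeros in that column are the intersection.
  x = 0: f ≡ 0 at y ∈ ∅; g ≡ 0 at y ∈ {1}; common: ∅.
  x = 1: f ≡ 0 at y ∈ {0}; g ≡ 0 at y ∈ {5}; common: ∅.
  x = 2: f ≡ 0 at y ∈ {3, 7}; g ≡ 0 at y ∈ {3}; common: {3}.
  x = 3: f ≡ 0 at y ∈ {4, 5}; g ≡ 0 at y ∈ {3}; common: ∅.
  x = 4: f ≡ 0 at y ∈ ∅; g ≡ 0 at y ∈ {4}; common: ∅.
  x = 5: f ≡ 0 at y ∈ ∅; g ≡ 0 at y ∈ {4}; common: ∅.
  x = 6: f ≡ 0 at y ∈ {8, 9}; g ≡ 0 at y ∈ {2}; common: ∅.
  x = 7: f ≡ 0 at y ∈ {6, 10}; g ≡ 0 at y ∈ {6}; common: {6}.
  x = 8: f ≡ 0 at y ∈ {2}; g ≡ 0 at y ∈ {1}; common: ∅.
  x = 9: f ≡ 0 at y ∈ ∅; g ≡ 0 at y ∈ ∅; common: ∅.
  x = 10: f ≡ 0 at y ∈ ∅; g ≡ 0 at y ∈ {6}; common: ∅.
Collecting: common zeros = {(2, 3), (7, 6)}, so the count is 2.
Comparison with the Bézout bound: 2 ≤ 4 = deg(f)·deg(g), as expected for curves with no common component (the affine F_11-count falls short of the bound because intersections may lie at infinity, over extension fields, or carry multiplicity).


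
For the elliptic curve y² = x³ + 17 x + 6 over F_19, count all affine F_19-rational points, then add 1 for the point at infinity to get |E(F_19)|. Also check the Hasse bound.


Affine points = {(0, 5), (0, 14), (1, 9), (1, 10), (4, 9), (4, 10), (5, 8), (5, 11), (6, 1), (6, 18), (10, 6), (10, 13), (11, 2), (11, 17), (12, 0), (13, 7), (13, 12), (14, 9), (14, 10), (15, 8), (15, 11), (16, 2), (16, 17), (18, 8), (18, 11)}; affine count = 25; |E(F_19)| = 26.

Discriminant check: Δ ∝ 4a³ + 27b² = 4·17³ + 27·6² = 4·4913 + 27·36 ≡ 9 (mod 19). Nonzero ⇒ E is nonsingular.
For each x ∈ F_19, compute rhs = x³ + 17·x + 6 mod 19, then count y ∈ F_19 with y² ≡ rhs.
  x = 0: rhs = 6, matching y values: 5, 14 (2 points).
  x = 1: rhs = 5, matching y values: 9, 10 (2 points).
  x = 2: rhs = 10, matching y values: none (0 points).
  x = 3: rhs = 8, matching y values: none (0 points).
  x = 4: rhs = 5, matching y values: 9, 10 (2 points).
  x = 5: rhs = 7, matching y values: 8, 11 (2 points).
  x = 6: rhs = 1, matching y values: 1, 18 (2 points).
  x = 7: rhs = 12, matching y values: none (0 points).
  x = 8: rhs = 8, matching y values: none (0 points).
  x = 9: rhs = 14, matching y values: none (0 points).
  x = 10: rhs = 17, matching y values: 6, 13 (2 points).
  x = 11: rhs = 4, matching y values: 2, 17 (2 points).
  x = 12: rhs = 0, matching y values: 0 (1 points).
  x = 13: rhs = 11, matching y values: 7, 12 (2 points).
  x = 14: rhs = 5, matching y values: 9, 10 (2 points).
  x = 15: rhs = 7, matching y values: 8, 11 (2 points).
  x = 16: rhs = 4, matching y values: 2, 17 (2 points).
  x = 17: rhs = 2, matching y values: none (0 points).
  x = 18: rhs = 7, matching y values: 8, 11 (2 points).
Total affine count: 25.
Full point count |E(F_19)| = 25 + 1 = 26.
Hasse bound: |26 − (19+1)| = |6| = 6 ≤ 2√19 ≈ 8.7178 ✓.


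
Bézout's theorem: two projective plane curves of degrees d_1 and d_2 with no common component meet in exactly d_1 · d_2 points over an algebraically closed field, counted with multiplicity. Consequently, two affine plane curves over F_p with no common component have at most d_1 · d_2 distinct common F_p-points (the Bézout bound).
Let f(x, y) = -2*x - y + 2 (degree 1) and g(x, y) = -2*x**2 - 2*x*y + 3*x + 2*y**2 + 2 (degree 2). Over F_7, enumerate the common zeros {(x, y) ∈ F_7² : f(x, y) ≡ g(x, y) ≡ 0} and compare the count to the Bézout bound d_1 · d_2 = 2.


Common zeros: {(3, 3), (5, 6)}; count = 2; Bézout bound = 2.

deg(f) = 1, deg(g) = 2, so Bézout bound = 2.
Scan x ∈ F_7. For each x, list the y ∈ F_7 with f(x, y) ≡ 0 and those with g(x, y) ≡ 0 (mod 7); the common zeros in that column are the intersection.
  x = 0: f ≡ 0 at y ∈ {2}; g ≡ 0 at y ∈ ∅; common: ∅.
  x = 1: f ≡ 0 at y ∈ {0}; g ≡ 0 at y ∈ {2, 6}; common: ∅.
  x = 2: f ≡ 0 at y ∈ {5}; g ≡ 0 at y ∈ {0, 2}; common: ∅.
  x = 3: f ≡ 0 at y ∈ {3}; g ≡ 0 at y ∈ {0, 3}; common: {3}.
  x = 4: f ≡ 0 at y ∈ {1}; g ≡ 0 at y ∈ ∅; common: ∅.
  x = 5: f ≡ 0 at y ∈ {6}; g ≡ 0 at y ∈ {6}; common: {6}.
  x = 6: f ≡ 0 at y ∈ {4}; g ≡ 0 at y ∈ {3}; common: ∅.
Collecting: common zeros = {(3, 3), (5, 6)}, so the count is 2.
Comparison with the Bézout bound: 2 ≤ 2 = deg(f)·deg(g), as expected for curves with no common component (the bound is attained).


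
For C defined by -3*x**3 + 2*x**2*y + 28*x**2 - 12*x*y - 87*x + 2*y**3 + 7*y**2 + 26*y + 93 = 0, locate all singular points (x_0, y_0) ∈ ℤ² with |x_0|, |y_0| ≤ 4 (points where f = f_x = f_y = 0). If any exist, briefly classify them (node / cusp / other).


Singular points: {(3, -1)}; classification: node.

Compute partial derivatives:
  f_x = -9*x**2 + 4*x*y + 56*x - 12*y - 87.
  f_y = 2*x**2 - 12*x + 6*y**2 + 14*y + 26.
Scan x_0 ∈ {−4, ..., 4}. For each x_0, f_y(x_0, y) is a polynomial in y; find its integer roots y ∈ {−4, ..., 4}, then test f_x and f at those candidates.
  x = -4: f_y(-4, y) = 6*y**2 + 14*y + 106; no integer root y with |y| ≤ 4.
  x = -3: f_y(-3, y) = 6*y**2 + 14*y + 80; no integer root y with |y| ≤ 4.
  x = -2: f_y(-2, y) = 6*y**2 + 14*y + 58; no integer root y with |y| ≤ 4.
  x = -1: f_y(-1, y) = 6*y**2 + 14*y + 40; no integer root y with |y| ≤ 4.
  x = 0: f_y(0, y) = 6*y**2 + 14*y + 26; no integer root y with |y| ≤ 4.
  x = 1: f_y(1, y) = 6*y**2 + 14*y + 16; no integer root y with |y| ≤ 4.
  x = 2: f_y(2, y) = 6*y**2 + 14*y + 10; no integer root y with |y| ≤ 4.
  x = 3: f_y(3, y) = 6*y**2 + 14*y + 8; vanishes at y ∈ {-1}. (3, -1): f_x = 0, f = 0 — SINGULAR.
  x = 4: f_y(4, y) = 6*y**2 + 14*y + 10; no integer root y with |y| ≤ 4.
Only singular point on the grid: (3, -1).
Classify: substitute x = 3 + u, y = -1 + v and expand: f = -3*u**3 + 2*u**2*v - u**2 + 2*v**3 + v**2.
No constant or linear terms (consistent with a singular point). Quadratic part: -u**2 + v**2. Cubic part: -3*u**3 + 2*u**2*v + 2*v**3.
The quadratic part v**2 - u**2 = (v − u)(v + u) splits into two distinct linear factors, so there are two distinct tangent lines y − -1 = ±(x − 3) — this is a node (ordinary double point).
Classification: node.


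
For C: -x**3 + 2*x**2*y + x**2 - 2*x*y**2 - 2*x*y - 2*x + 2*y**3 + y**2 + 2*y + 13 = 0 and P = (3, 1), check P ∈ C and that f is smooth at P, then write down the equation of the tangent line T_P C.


Tangent line at P: -15*x + 10*y + 35 = 0.

Step 1: f(3, 1) = 0, so P lies on C.
Step 2: partial derivatives
  f_x(x, y) = -3*x**2 + 4*x*y + 2*x - 2*y**2 - 2*y - 2, f_y(x, y) = 2*x**2 - 4*x*y - 2*x + 6*y**2 + 2*y + 2.
  f_x(P) = -15, f_y(P) = 10 (gradient nonzero, so P is smooth).
Step 3: tangent line at P: -15·(x − 3) + 10·(y − 1) = 0.
Expanding: -15*x + 10*y + 35 = 0.


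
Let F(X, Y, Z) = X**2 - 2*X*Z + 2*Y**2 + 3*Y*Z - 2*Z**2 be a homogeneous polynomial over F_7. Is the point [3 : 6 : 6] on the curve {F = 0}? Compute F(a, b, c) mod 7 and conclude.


F(3,6,6) ≡ 4 (mod 7); P is NOT on the curve.

Evaluate F(3, 6, 6) term-by-term (mod 7).
  X**2 ↦ 1·9·1·1 = 9
  -2*X*Z ↦ -2·3·1·6 = -36
  2*Y**2 ↦ 2·1·36·1 = 72
  3*Y*Z ↦ 3·1·6·6 = 108
  -2*Z**2 ↦ -2·1·1·36 = -72
Sum: F(3, 6, 6) = (9) + (-36) + (72) + (108) + (-72) = 81.
Reducing mod 7: 81 ≡ 4 (mod 7).
Since F(a, b, c) ≡ 4 ≠ 0 (mod 7), P does NOT lie on the curve.


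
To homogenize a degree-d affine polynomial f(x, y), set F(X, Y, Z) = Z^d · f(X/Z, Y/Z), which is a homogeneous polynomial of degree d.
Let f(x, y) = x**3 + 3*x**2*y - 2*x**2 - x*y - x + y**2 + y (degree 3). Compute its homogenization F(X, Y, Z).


F(X, Y, Z) = X**3 + 3*X**2*Y - 2*X**2*Z - X*Y*Z - X*Z**2 + Y**2*Z + Y*Z**2

deg(f) = 3.
Substitute x = X/Z, y = Y/Z into f, then multiply by Z^3.
  monomial 1·x^3·y^0 ↦ 1·X^3·Y^0·Z^0.
  monomial 3·x^2·y^1 ↦ 3·X^2·Y^1·Z^0.
  monomial -2·x^2·y^0 ↦ -2·X^2·Y^0·Z^1.
  monomial -1·x^1·y^1 ↦ -1·X^1·Y^1·Z^1.
  monomial -1·x^1·y^0 ↦ -1·X^1·Y^0·Z^2.
  monomial 1·x^0·y^2 ↦ 1·X^0·Y^2·Z^1.
  monomial 1·x^0·y^1 ↦ 1·X^0·Y^1·Z^2.
Collecting: F(X, Y, Z) = X**3 + 3*X**2*Y - 2*X**2*Z - X*Y*Z - X*Z**2 + Y**2*Z + Y*Z**2.


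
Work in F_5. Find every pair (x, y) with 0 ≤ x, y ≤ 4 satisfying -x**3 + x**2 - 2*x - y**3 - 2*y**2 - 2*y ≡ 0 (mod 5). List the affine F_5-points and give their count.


Affine F_5-points: {(0, 0), (0, 1), (0, 2), (3, 3), (4, 4)}; count = 5.

For each of the 25 pairs (x, y) ∈ F_5², evaluate f(x, y) mod 5. Record the zeros.
  x = 0: [0↦0, 1↦0, 2↦0, 3↦4, 4↦1]  zeros at y ∈ {0, 1, 2}
  x = 1: [0↦3, 1↦3, 2↦3, 3↦2, 4↦4]  zeros at y ∈ ∅
  x = 2: [0↦2, 1↦2, 2↦2, 3↦1, 4↦3]  zeros at y ∈ ∅
  x = 3: [0↦1, 1↦1, 2↦1, 3↦0, 4↦2]  zeros at y ∈ {3}
  x = 4: [0↦4, 1↦4, 2↦4, 3↦3, 4↦0]  zeros at y ∈ {4}
Collecting zeros: affine points = {(0, 0), (0, 1), (0, 2), (3, 3), (4, 4)}.
Total count |C(F_5)_aff| = 5.


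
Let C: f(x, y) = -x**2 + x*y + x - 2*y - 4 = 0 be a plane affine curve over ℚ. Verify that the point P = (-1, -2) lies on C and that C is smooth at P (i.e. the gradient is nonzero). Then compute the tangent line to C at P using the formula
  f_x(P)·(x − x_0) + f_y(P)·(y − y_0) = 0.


Tangent line at P: x - 3*y - 5 = 0.

Step 1: f(-1, -2) = 0, so P lies on C.
Step 2: partial derivatives
  f_x(x, y) = -2*x + y + 1, f_y(x, y) = x - 2.
  f_x(P) = 1, f_y(P) = -3 (gradient nonzero, so P is smooth).
Step 3: tangent line at P: 1·(x − -1) + -3·(y − -2) = 0.
Expanding: x - 3*y - 5 = 0.


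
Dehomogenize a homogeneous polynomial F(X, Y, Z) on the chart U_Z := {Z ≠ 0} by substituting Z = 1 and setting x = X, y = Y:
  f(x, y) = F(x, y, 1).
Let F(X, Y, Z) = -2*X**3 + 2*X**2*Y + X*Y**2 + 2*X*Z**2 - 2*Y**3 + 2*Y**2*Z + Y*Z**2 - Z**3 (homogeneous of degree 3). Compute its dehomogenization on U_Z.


f(x, y) = -2*x**3 + 2*x**2*y + x*y**2 + 2*x - 2*y**3 + 2*y**2 + y - 1

On U_Z we set Z = 1. Each monomial c·X^i·Y^j·Z^k in F becomes c·x^i·y^j·1^k = c·x^i·y^j.
Substituting Z = 1: F(X, Y, 1) = -2*x**3 + 2*x**2*y + x*y**2 + 2*x - 2*y**3 + 2*y**2 + y - 1.
Note: deg(f) ≤ deg(F) = 3; strict inequality happens when F is divisible by Z (lost terms).


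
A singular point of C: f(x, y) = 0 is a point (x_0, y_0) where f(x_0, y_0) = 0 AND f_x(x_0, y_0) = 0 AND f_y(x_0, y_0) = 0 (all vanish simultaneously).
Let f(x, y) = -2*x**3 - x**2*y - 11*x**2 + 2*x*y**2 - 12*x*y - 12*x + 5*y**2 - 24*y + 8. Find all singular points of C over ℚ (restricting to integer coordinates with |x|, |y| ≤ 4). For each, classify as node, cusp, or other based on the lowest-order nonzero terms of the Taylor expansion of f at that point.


Singular points: {(-2, 2)}; classification: node.

Compute partial derivatives:
  f_x = -6*x**2 - 2*x*y - 22*x + 2*y**2 - 12*y - 12.
  f_y = -x**2 + 4*x*y - 12*x + 10*y - 24.
Scan x_0 ∈ {−4, ..., 4}. For each x_0, f_y(x_0, y) is a polynomial in y; find its integer roots y ∈ {−4, ..., 4}, then test f_x and f at those candidates.
  x = -4: f_y(-4, y) = 8 - 6*y; no integer root y with |y| ≤ 4.
  x = -3: f_y(-3, y) = 3 - 2*y; no integer root y with |y| ≤ 4.
  x = -2: f_y(-2, y) = 2*y - 4; vanishes at y ∈ {2}. (-2, 2): f_x = 0, f = 0 — SINGULAR.
  x = -1: f_y(-1, y) = 6*y - 13; no integer root y with |y| ≤ 4.
  x = 0: f_y(0, y) = 10*y - 24; no integer root y with |y| ≤ 4.
  x = 1: f_y(1, y) = 14*y - 37; no integer root y with |y| ≤ 4.
  x = 2: f_y(2, y) = 18*y - 52; no integer root y with |y| ≤ 4.
  x = 3: f_y(3, y) = 22*y - 69; no integer root y with |y| ≤ 4.
  x = 4: f_y(4, y) = 26*y - 88; no integer root y with |y| ≤ 4.
Only singular point on the grid: (-2, 2).
Classify: substitute x = -2 + u, y = 2 + v and expand: f = -2*u**3 - u**2*v - u**2 + 2*u*v**2 + v**2.
No constant or linear terms (consistent with a singular point). Quadratic part: -u**2 + v**2. Cubic part: -2*u**3 - u**2*v + 2*u*v**2.
The quadratic part v**2 - u**2 = (v − u)(v + u) splits into two distinct linear factors, so there are two distinct tangent lines y − 2 = ±(x − -2) — this is a node (ordinary double point).
Classification: node.


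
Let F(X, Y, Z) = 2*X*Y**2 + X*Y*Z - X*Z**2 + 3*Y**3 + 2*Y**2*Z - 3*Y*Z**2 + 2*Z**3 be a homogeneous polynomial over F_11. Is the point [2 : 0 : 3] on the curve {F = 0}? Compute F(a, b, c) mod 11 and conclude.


F(2,0,3) ≡ 3 (mod 11); P is NOT on the curve.

Evaluate F(2, 0, 3) term-by-term (mod 11).
  2*X*Y**2 ↦ 2·2·0·1 = 0
  X*Y*Z ↦ 1·2·0·3 = 0
  -X*Z**2 ↦ -1·2·1·9 = -18
  3*Y**3 ↦ 3·1·0·1 = 0
  2*Y**2*Z ↦ 2·1·0·3 = 0
  -3*Y*Z**2 ↦ -3·1·0·9 = 0
  2*Z**3 ↦ 2·1·1·27 = 54
Sum: F(2, 0, 3) = (0) + (0) + (-18) + (0) + (0) + (0) + (54) = 36.
Reducing mod 11: 36 ≡ 3 (mod 11).
Since F(a, b, c) ≡ 3 ≠ 0 (mod 11), P does NOT lie on the curve.


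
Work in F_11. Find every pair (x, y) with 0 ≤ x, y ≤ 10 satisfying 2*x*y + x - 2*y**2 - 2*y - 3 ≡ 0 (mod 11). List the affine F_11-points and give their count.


Affine F_11-points: {(3, 0), (3, 2), (4, 7), (5, 6), (5, 9), (6, 1), (6, 4), (7, 3), (8, 8), (8, 10)}; count = 10.

For each of the 121 pairs (x, y) ∈ F_11², evaluate f(x, y) mod 11. Record the zeros.
  x = 0: [0↦8, 1↦4, 2↦7, 3↦6, 4↦1, 5↦3, 6↦1, 7↦6, 8↦7, 9↦4, 10↦8]  zeros at y ∈ ∅
  x = 1: [0↦9, 1↦7, 2↦1, 3↦2, 4↦10, 5↦3, 6↦3, 7↦10, 8↦2, 9↦1, 10↦7]  zeros at y ∈ ∅
  x = 2: [0↦10, 1↦10, 2↦6, 3↦9, 4↦8, 5↦3, 6↦5, 7↦3, 8↦8, 9↦9, 10↦6]  zeros at y ∈ ∅
  x = 3: [0↦0, 1↦2, 2↦0, 3↦5, 4↦6, 5↦3, 6↦7, 7↦7, 8↦3, 9↦6, 10↦5]  zeros at y ∈ {0, 2}
  x = 4: [0↦1, 1↦5, 2↦5, 3↦1, 4↦4, 5↦3, 6↦9, 7↦0, 8↦9, 9↦3, 10↦4]  zeros at y ∈ {7}
  x = 5: [0↦2, 1↦8, 2↦10, 3↦8, 4↦2, 5↦3, 6↦0, 7↦4, 8↦4, 9↦0, 10↦3]  zeros at y ∈ {6, 9}
  x = 6: [0↦3, 1↦0, 2↦4, 3↦4, 4↦0, 5↦3, 6↦2, 7↦8, 8↦10, 9↦8, 10↦2]  zeros at y ∈ {1, 4}
  x = 7: [0↦4, 1↦3, 2↦9, 3↦0, 4↦9, 5↦3, 6↦4, 7↦1, 8↦5, 9↦5, 10↦1]  zeros at y ∈ {3}
  x = 8: [0↦5, 1↦6, 2↦3, 3↦7, 4↦7, 5↦3, 6↦6, 7↦5, 8↦0, 9↦2, 10↦0]  zeros at y ∈ {8, 10}
  x = 9: [0↦6, 1↦9, 2↦8, 3↦3, 4↦5, 5↦3, 6↦8, 7↦9, 8↦6, 9↦10, 10↦10]  zeros at y ∈ ∅
  x = 10: [0↦7, 1↦1, 2↦2, 3↦10, 4↦3, 5↦3, 6↦10, 7↦2, 8↦1, 9↦7, 10↦9]  zeros at y ∈ ∅
Collecting zeros: affine points = {(3, 0), (3, 2), (4, 7), (5, 6), (5, 9), (6, 1), (6, 4), (7, 3), (8, 8), (8, 10)}.
Total count |C(F_11)_aff| = 10.


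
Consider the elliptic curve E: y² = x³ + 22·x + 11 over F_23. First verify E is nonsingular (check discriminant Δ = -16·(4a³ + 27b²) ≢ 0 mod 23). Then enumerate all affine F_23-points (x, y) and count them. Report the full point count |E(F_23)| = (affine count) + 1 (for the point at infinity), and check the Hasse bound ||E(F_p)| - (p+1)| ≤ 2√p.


Affine points = {(3, 9), (3, 14), (4, 5), (4, 18), (5, 4), (5, 19), (7, 5), (7, 18), (8, 3), (8, 20), (9, 8), (9, 15), (10, 9), (10, 14), (12, 5), (12, 18), (14, 2), (14, 21), (15, 6), (15, 17), (17, 10), (17, 13), (18, 11), (18, 12)}; affine count = 24; |E(F_23)| = 25.

Discriminant check: Δ ∝ 4a³ + 27b² = 4·22³ + 27·11² = 4·10648 + 27·121 ≡ 20 (mod 23). Nonzero ⇒ E is nonsingular.
For each x ∈ F_23, compute rhs = x³ + 22·x + 11 mod 23, then count y ∈ F_23 with y² ≡ rhs.
  x = 0: rhs = 11, matching y values: none (0 points).
  x = 1: rhs = 11, matching y values: none (0 points).
  x = 2: rhs = 17, matching y values: none (0 points).
  x = 3: rhs = 12, matching y values: 9, 14 (2 points).
  x = 4: rhs = 2, matching y values: 5, 18 (2 points).
  x = 5: rhs = 16, matching y values: 4, 19 (2 points).
  x = 6: rhs = 14, matching y values: none (0 points).
  x = 7: rhs = 2, matching y values: 5, 18 (2 points).
  x = 8: rhs = 9, matching y values: 3, 20 (2 points).
  x = 9: rhs = 18, matching y values: 8, 15 (2 points).
  x = 10: rhs = 12, matching y values: 9, 14 (2 points).
  x = 11: rhs = 20, matching y values: none (0 points).
  x = 12: rhs = 2, matching y values: 5, 18 (2 points).
  x = 13: rhs = 10, matching y values: none (0 points).
  x = 14: rhs = 4, matching y values: 2, 21 (2 points).
  x = 15: rhs = 13, matching y values: 6, 17 (2 points).
  x = 16: rhs = 20, matching y values: none (0 points).
  x = 17: rhs = 8, matching y values: 10, 13 (2 points).
  x = 18: rhs = 6, matching y values: 11, 12 (2 points).
  x = 19: rhs = 20, matching y values: none (0 points).
  x = 20: rhs = 10, matching y values: none (0 points).
  x = 21: rhs = 5, matching y values: none (0 points).
  x = 22: rhs = 11, matching y values: none (0 points).
Total affine count: 24.
Full point count |E(F_23)| = 24 + 1 = 25.
Hasse bound: |25 − (23+1)| = |1| = 1 ≤ 2√23 ≈ 9.5917 ✓.
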